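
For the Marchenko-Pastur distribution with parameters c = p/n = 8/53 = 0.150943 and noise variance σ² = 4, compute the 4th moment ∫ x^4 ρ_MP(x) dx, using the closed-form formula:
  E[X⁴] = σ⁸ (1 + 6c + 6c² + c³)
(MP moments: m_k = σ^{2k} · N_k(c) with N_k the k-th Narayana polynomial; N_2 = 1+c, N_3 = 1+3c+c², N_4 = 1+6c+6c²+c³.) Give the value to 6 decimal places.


E[X⁴] = σ⁸ (1 + 6c + 6c² + c³) (fourth MP moment). With σ² = 4 (so σ⁸ = 256) and c = 8/53 = 0.150943: E[X⁴] = 256 · (1 + 6·0.150943 + 6·(0.150943)² + (0.150943)³) = 256 · 2.045803.

So E[X^4] = 523.725545.


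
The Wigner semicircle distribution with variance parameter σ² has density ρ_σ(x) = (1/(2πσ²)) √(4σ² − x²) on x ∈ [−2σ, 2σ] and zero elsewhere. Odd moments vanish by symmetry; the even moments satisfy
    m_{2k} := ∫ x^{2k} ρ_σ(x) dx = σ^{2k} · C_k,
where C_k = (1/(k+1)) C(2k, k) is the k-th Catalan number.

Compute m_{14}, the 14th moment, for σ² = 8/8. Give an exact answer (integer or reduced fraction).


By the scaled semicircle moment identity, m_{2k} = σ^{2k} · C_k with k = 7.
C_7 = (1/(k+1)) · C(2k, k) = (1/8) · C(14, 7) = (1/8) · 3432 = 429.
σ^{2k} = (σ²)^k = (8/8)^7 = 1.

Therefore m_{14} = σ^{14} · C_7 = 1 · 429 = 429.


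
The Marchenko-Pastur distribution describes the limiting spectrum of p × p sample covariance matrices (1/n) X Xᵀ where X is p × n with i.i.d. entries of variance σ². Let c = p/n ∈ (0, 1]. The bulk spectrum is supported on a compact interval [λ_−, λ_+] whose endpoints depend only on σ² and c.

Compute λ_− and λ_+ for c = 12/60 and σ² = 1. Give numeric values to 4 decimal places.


c = 12/60 = 0.200000; √c = 0.447214.
λ_− = σ² (1 − √c)² = 1 · (1 − 0.447214)² = 1 · (0.552786)² = 0.305573.
λ_+ = σ² (1 + √c)² = 1 · (1 + 0.447214)² = 1 · (1.447214)² = 2.094427.

Rounded to 4 decimal places: λ_− ≈ 0.3056, λ_+ ≈ 2.0944.


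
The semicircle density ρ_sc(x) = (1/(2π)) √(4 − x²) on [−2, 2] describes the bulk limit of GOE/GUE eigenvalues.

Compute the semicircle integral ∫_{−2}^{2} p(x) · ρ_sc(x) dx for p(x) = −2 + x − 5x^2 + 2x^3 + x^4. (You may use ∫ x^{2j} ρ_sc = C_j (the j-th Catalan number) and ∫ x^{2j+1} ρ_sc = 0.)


Write p(x) = Σ a_i x^i, split into monomials and integrate each against ρ_sc separately.
Using ∫ x^{2j} ρ_sc = C_j = (1/(j+1)) C(2j, j) (Catalan numbers) and ∫ x^{2j+1} ρ_sc = 0 (odd monomials vanish by symmetry):
  i = 0 (even): a_0 · C_{0} = -2 · 1 = -2
  i = 1 (odd): ∫ x^1 ρ_sc = 0 (vanishes)
  i = 2 (even): a_2 · C_{1} = -5 · 1 = -5
  i = 3 (odd): ∫ x^3 ρ_sc = 0 (vanishes)
  i = 4 (even): a_4 · C_{2} = 1 · 2 = 2

Summing the contributions: ∫_{−2}^{2} p(x) ρ_sc(x) dx = (-2) + (-5) + 2 = -5.


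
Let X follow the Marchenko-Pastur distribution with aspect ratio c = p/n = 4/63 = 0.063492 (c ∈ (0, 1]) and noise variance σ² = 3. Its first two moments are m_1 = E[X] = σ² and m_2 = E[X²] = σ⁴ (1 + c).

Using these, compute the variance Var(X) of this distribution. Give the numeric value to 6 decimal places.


m_1 = E[X] = σ² = 3, so m_1² = 9.
m_2 = E[X²] = σ⁴ (1 + c) = 9 · (1 + 0.063492) = 9 · 1.063492 = 9.571429.
(Note m_2 − m_1² simplifies to c · σ⁴ = 0.063492 · 9.)

Var(X) = m_2 − m_1² = 9.571429 − 9 = 0.571429.


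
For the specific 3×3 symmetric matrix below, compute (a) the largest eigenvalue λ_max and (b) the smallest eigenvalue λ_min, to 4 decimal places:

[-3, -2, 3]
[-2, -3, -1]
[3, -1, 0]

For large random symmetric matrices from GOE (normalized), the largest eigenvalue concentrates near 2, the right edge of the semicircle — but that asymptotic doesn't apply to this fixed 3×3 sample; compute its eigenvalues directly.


Since M is real symmetric, all three eigenvalues are real; they are the roots of det(λI − M) = λ³ − (tr M) λ² + s λ − det M, where s is the sum of the principal 2×2 minors.
tr M = -3 + (-3) + 0 = -6.
s = ((-3)·(-3) − (-2)²) + ((-3)·0 − 3²) + ((-3)·0 − (-1)²) = 5 + (-9) + (-1) = -5.
det M (expand along row 1) = (-3)·(-1) − (-2)·3 + 3·11 = 42.
Characteristic polynomial: λ³ + 6λ² − 5λ − 42 = 0.
Substitute λ = y + (tr M)/3 = y − 2.000000 to remove the quadratic term: y³ + p·y + q = 0 with p = s − (tr M)²/3 = -17.000000 and q = −2(tr M)³/27 + (tr M)·s/3 − det M = -16.000000.
Three real roots ⇒ use the trigonometric (Viète) form: r = 2√(−p/3) = 4.760952, φ = arccos(3q/(p·r)) = arccos(0.593060) = 0.935943 rad.
y_k = r·cos(φ/3 − 2πk/3) for k = 0, 1, 2 gives y = 4.531129, -1.000000, -3.531129.
λ_k = y_k − 2.000000 gives λ = 2.5311, -3.0000, -5.5311 (check: the sum is -6.0000 = tr M).

Hence λ_max = 2.5311 and λ_min = -5.5311.


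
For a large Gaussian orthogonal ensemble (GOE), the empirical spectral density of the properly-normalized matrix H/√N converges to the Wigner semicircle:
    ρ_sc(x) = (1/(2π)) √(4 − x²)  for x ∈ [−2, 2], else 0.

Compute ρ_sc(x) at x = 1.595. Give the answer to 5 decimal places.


ρ_sc(x) = (1/(2π)) √(4 − x²). With x = 1.595:
  4 − x² = 4 − (1.595)² = 4 − 2.544025 = 1.455975.
  √(4 − x²) = 1.206638.
  1/(2π) = 0.159155.
  ρ_sc(1.595) = 0.159155 · 1.206638 = 0.192042.

Rounded to 5 decimal places: ρ_sc(1.595) ≈ 0.19204.


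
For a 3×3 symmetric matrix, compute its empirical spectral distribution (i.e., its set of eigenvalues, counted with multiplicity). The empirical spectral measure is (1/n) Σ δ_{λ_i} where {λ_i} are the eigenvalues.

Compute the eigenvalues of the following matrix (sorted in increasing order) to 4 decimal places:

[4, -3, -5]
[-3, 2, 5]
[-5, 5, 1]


Since M is real symmetric, all three eigenvalues are real; they are the roots of det(λI − M) = λ³ − (tr M) λ² + s λ − det M, where s is the sum of the principal 2×2 minors.
tr M = 4 + 2 + 1 = 7.
s = (4·2 − (-3)²) + (4·1 − (-5)²) + (2·1 − 5²) = -1 + (-21) + (-23) = -45.
det M (expand along row 1) = 4·(-23) − (-3)·22 + (-5)·(-5) = -1.
Characteristic polynomial: λ³ − 7λ² − 45λ + 1 = 0.
Substitute λ = y + (tr M)/3 = y + 2.333333 to remove the quadratic term: y³ + p·y + q = 0 with p = s − (tr M)²/3 = -61.333333 and q = −2(tr M)³/27 + (tr M)·s/3 − det M = -129.407407.
Three real roots ⇒ use the trigonometric (Viète) form: r = 2√(−p/3) = 9.043107, φ = arccos(3q/(p·r)) = arccos(0.699949) = 0.795471 rad.
y_k = r·cos(φ/3 − 2πk/3) for k = 0, 1, 2 gives y = 8.727063, -2.311187, -6.415875.
λ_k = y_k + 2.333333 gives λ = 11.0604, 0.0221, -4.0825 (check: the sum is 7.0000 = tr M).

Eigenvalues sorted in increasing order: [-4.0825, 0.0221, 11.0604].


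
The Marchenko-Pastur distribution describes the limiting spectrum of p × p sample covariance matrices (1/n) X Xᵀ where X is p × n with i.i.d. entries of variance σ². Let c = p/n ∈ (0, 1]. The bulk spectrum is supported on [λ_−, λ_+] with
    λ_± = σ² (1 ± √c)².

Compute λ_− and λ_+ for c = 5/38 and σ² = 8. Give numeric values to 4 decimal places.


c = 5/38 = 0.131579; √c = 0.362738.
λ_− = σ² (1 − √c)² = 8 · (1 − 0.362738)² = 8 · (0.637262)² = 3.248822.
λ_+ = σ² (1 + √c)² = 8 · (1 + 0.362738)² = 8 · (1.362738)² = 14.856442.

Rounded to 4 decimal places: λ_− ≈ 3.2488, λ_+ ≈ 14.8564.


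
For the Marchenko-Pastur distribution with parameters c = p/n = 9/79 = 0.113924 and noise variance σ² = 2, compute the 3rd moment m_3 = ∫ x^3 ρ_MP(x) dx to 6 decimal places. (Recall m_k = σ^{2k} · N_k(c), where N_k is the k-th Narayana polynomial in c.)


E[X³] = σ⁶ (1 + 3c + c²) (third MP moment). With σ² = 2 (so σ⁶ = 8) and c = 9/79 = 0.113924: E[X³] = 8 · (1 + 3·0.113924 + (0.113924)²) = 8 · 1.354751.

So E[X^3] = 10.838007.


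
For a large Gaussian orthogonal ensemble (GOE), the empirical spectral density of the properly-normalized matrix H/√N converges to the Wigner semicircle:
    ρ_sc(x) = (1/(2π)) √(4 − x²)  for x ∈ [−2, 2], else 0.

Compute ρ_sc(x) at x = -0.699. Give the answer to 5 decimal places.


ρ_sc(x) = (1/(2π)) √(4 − x²). With x = -0.699:
  4 − x² = 4 − (-0.699)² = 4 − 0.488601 = 3.511399.
  √(4 − x²) = 1.873873.
  1/(2π) = 0.159155.
  ρ_sc(-0.699) = 0.159155 · 1.873873 = 0.298236.

Rounded to 5 decimal places: ρ_sc(-0.699) ≈ 0.29824.


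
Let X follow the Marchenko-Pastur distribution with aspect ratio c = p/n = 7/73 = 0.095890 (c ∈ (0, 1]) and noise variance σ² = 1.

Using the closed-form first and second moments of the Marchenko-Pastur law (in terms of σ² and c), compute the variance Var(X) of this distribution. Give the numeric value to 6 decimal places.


Recall the MP moments m_1 = E[X] = σ² and m_2 = E[X²] = σ⁴ (1 + c).
m_1 = E[X] = σ² = 1, so m_1² = 1.
m_2 = E[X²] = σ⁴ (1 + c) = 1 · (1 + 0.095890) = 1 · 1.095890 = 1.095890.
(Note m_2 − m_1² simplifies to c · σ⁴ = 0.095890 · 1.)

Var(X) = m_2 − m_1² = 1.095890 − 1 = 0.095890.


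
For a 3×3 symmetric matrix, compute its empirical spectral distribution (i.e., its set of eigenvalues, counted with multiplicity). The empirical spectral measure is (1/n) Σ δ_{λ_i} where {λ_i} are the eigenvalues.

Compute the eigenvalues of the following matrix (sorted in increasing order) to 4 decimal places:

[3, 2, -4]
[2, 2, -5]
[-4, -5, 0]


Since M is real symmetric, all three eigenvalues are real; they are the roots of det(λI − M) = λ³ − (tr M) λ² + s λ − det M, where s is the sum of the principal 2×2 minors.
tr M = 3 + 2 + 0 = 5.
s = (3·2 − 2²) + (3·0 − (-4)²) + (2·0 − (-5)²) = 2 + (-16) + (-25) = -39.
det M (expand along row 1) = 3·(-25) − 2·(-20) + (-4)·(-2) = -27.
Characteristic polynomial: λ³ − 5λ² − 39λ + 27 = 0.
Substitute λ = y + (tr M)/3 = y + 1.666667 to remove the quadratic term: y³ + p·y + q = 0 with p = s − (tr M)²/3 = -47.333333 and q = −2(tr M)³/27 + (tr M)·s/3 − det M = -47.259259.
Three real roots ⇒ use the trigonometric (Viète) form: r = 2√(−p/3) = 7.944250, φ = arccos(3q/(p·r)) = arccos(0.377041) = 1.184197 rad.
y_k = r·cos(φ/3 − 2πk/3) for k = 0, 1, 2 gives y = 7.333333, -1.020915, -6.312418.
λ_k = y_k + 1.666667 gives λ = 9.0000, 0.6458, -4.6458 (check: the sum is 5.0000 = tr M).

Eigenvalues sorted in increasing order: [-4.6458, 0.6458, 9.0000].


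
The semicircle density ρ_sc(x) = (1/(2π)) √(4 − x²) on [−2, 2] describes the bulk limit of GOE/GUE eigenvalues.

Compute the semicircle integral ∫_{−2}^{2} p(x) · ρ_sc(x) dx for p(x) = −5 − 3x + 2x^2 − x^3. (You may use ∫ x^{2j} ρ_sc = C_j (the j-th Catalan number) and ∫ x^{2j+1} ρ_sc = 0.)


Write p(x) = Σ a_i x^i, split into monomials and integrate each against ρ_sc separately.
Using ∫ x^{2j} ρ_sc = C_j = (1/(j+1)) C(2j, j) (Catalan numbers) and ∫ x^{2j+1} ρ_sc = 0 (odd monomials vanish by symmetry):
  i = 0 (even): a_0 · C_{0} = -5 · 1 = -5
  i = 1 (odd): ∫ x^1 ρ_sc = 0 (vanishes)
  i = 2 (even): a_2 · C_{1} = 2 · 1 = 2
  i = 3 (odd): ∫ x^3 ρ_sc = 0 (vanishes)

Summing the contributions: ∫_{−2}^{2} p(x) ρ_sc(x) dx = (-5) + 2 = -3.


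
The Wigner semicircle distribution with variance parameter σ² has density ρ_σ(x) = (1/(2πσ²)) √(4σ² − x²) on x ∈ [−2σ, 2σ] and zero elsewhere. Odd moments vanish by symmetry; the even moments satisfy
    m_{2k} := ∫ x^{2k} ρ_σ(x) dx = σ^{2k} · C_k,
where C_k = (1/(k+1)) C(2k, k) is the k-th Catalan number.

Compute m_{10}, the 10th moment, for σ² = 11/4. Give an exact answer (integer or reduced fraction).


By the scaled semicircle moment identity, m_{2k} = σ^{2k} · C_k with k = 5.
C_5 = (1/(k+1)) · C(2k, k) = (1/6) · C(10, 5) = (1/6) · 252 = 42.
σ^{2k} = (σ²)^k = (11/4)^5 = 161051/1024.

Therefore m_{10} = σ^{10} · C_5 = (161051/1024) · 42 = 3382071/512.


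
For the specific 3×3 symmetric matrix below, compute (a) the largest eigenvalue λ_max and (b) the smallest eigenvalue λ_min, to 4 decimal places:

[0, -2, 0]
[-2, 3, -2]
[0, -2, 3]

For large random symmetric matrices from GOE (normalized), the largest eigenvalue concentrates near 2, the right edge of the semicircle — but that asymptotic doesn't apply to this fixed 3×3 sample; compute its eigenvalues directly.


Since M is real symmetric, all three eigenvalues are real; they are the roots of det(λI − M) = λ³ − (tr M) λ² + s λ − det M, where s is the sum of the principal 2×2 minors.
tr M = 0 + 3 + 3 = 6.
s = (0·3 − (-2)²) + (0·3 − 0²) + (3·3 − (-2)²) = -4 + 0 + 5 = 1.
det M (expand along row 1) = 0·5 − (-2)·(-6) + 0·4 = -12.
Characteristic polynomial: λ³ − 6λ² + λ + 12 = 0.
Substitute λ = y + (tr M)/3 = y + 2.000000 to remove the quadratic term: y³ + p·y + q = 0 with p = s − (tr M)²/3 = -11.000000 and q = −2(tr M)³/27 + (tr M)·s/3 − det M = -2.000000.
Three real roots ⇒ use the trigonometric (Viète) form: r = 2√(−p/3) = 3.829708, φ = arccos(3q/(p·r)) = arccos(0.142427) = 1.427883 rad.
y_k = r·cos(φ/3 − 2πk/3) for k = 0, 1, 2 gives y = 3.404047, -0.182370, -3.221677.
λ_k = y_k + 2.000000 gives λ = 5.4040, 1.8176, -1.2217 (check: the sum is 6.0000 = tr M).

Hence λ_max = 5.4040 and λ_min = -1.2217.


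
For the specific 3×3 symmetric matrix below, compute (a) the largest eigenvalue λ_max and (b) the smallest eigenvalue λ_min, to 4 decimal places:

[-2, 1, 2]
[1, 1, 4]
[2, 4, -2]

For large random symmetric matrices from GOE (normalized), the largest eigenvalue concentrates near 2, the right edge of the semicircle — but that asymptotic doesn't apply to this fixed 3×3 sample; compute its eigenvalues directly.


Since M is real symmetric, all three eigenvalues are real; they are the roots of det(λI − M) = λ³ − (tr M) λ² + s λ − det M, where s is the sum of the principal 2×2 minors.
tr M = -2 + 1 + (-2) = -3.
s = ((-2)·1 − 1²) + ((-2)·(-2) − 2²) + (1·(-2) − 4²) = -3 + 0 + (-18) = -21.
det M (expand along row 1) = (-2)·(-18) − 1·(-10) + 2·2 = 50.
Characteristic polynomial: λ³ + 3λ² − 21λ − 50 = 0.
Substitute λ = y + (tr M)/3 = y − 1.000000 to remove the quadratic term: y³ + p·y + q = 0 with p = s − (tr M)²/3 = -24.000000 and q = −2(tr M)³/27 + (tr M)·s/3 − det M = -27.000000.
Three real roots ⇒ use the trigonometric (Viète) form: r = 2√(−p/3) = 5.656854, φ = arccos(3q/(p·r)) = arccos(0.596621) = 0.931512 rad.
y_k = r·cos(φ/3 − 2πk/3) for k = 0, 1, 2 gives y = 5.386342, -1.196344, -4.189998.
λ_k = y_k − 1.000000 gives λ = 4.3863, -2.1963, -5.1900 (check: the sum is -3.0000 = tr M).

Hence λ_max = 4.3863 and λ_min = -5.1900.


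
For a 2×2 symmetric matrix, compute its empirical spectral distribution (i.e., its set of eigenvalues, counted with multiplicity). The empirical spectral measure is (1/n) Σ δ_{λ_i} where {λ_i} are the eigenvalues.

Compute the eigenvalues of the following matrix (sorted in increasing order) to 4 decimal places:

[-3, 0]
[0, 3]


Since M is real symmetric, both eigenvalues are real; they are the roots of det(λI − M) = λ² − (tr M) λ + det M.
tr M = -3 + 3 = 0.
det M = (-3)·3 − 0² = -9 − 0 = -9.
Characteristic polynomial: λ² − 9 = 0.
Discriminant Δ = (tr M)² − 4·det M = 0 − (-36) = 36; √Δ = 6.000000.
λ = (tr M ± √Δ)/2 = (0 ± 6.000000)/2, giving (tr M − √Δ)/2 = -3.0000 and (tr M + √Δ)/2 = 3.0000.

Eigenvalues sorted in increasing order: [-3.0000, 3.0000].


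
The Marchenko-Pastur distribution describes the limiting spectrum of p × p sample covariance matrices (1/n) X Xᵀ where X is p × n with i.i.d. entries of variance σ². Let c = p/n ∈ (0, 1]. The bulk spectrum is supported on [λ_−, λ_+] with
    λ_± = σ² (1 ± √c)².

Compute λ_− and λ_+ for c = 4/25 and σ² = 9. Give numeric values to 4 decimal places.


c = 4/25 = 0.160000; √c = 0.400000.
λ_− = σ² (1 − √c)² = 9 · (1 − 0.400000)² = 9 · (0.600000)² = 3.240000.
λ_+ = σ² (1 + √c)² = 9 · (1 + 0.400000)² = 9 · (1.400000)² = 17.640000.

Rounded to 4 decimal places: λ_− ≈ 3.2400, λ_+ ≈ 17.6400.


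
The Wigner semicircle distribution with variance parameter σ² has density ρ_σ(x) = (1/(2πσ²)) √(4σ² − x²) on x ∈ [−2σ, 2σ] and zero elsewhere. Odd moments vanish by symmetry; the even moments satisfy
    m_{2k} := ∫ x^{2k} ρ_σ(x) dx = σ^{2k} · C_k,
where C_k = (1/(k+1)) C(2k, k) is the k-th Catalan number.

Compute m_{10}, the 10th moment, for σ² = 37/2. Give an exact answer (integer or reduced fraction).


By the scaled semicircle moment identity, m_{2k} = σ^{2k} · C_k with k = 5.
C_5 = (1/(k+1)) · C(2k, k) = (1/6) · C(10, 5) = (1/6) · 252 = 42.
σ^{2k} = (σ²)^k = (37/2)^5 = 69343957/32.

Therefore m_{10} = σ^{10} · C_5 = (69343957/32) · 42 = 1456223097/16.


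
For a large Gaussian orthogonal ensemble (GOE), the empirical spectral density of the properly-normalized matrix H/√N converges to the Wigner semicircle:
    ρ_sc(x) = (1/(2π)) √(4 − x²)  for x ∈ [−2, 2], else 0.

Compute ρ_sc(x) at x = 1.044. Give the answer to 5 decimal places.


ρ_sc(x) = (1/(2π)) √(4 − x²). With x = 1.044:
  4 − x² = 4 − (1.044)² = 4 − 1.089936 = 2.910064.
  √(4 − x²) = 1.705891.
  1/(2π) = 0.159155.
  ρ_sc(1.044) = 0.159155 · 1.705891 = 0.271501.

Rounded to 5 decimal places: ρ_sc(1.044) ≈ 0.27150.


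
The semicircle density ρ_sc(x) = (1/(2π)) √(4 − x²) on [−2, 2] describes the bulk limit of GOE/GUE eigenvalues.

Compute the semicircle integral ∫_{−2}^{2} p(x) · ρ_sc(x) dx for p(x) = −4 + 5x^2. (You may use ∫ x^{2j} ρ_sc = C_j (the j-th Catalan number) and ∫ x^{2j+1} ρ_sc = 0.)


Write p(x) = Σ a_i x^i, split into monomials and integrate each against ρ_sc separately.
Using ∫ x^{2j} ρ_sc = C_j = (1/(j+1)) C(2j, j) (Catalan numbers) and ∫ x^{2j+1} ρ_sc = 0 (odd monomials vanish by symmetry):
  i = 0 (even): a_0 · C_{0} = -4 · 1 = -4
  i = 2 (even): a_2 · C_{1} = 5 · 1 = 5

Summing the contributions: ∫_{−2}^{2} p(x) ρ_sc(x) dx = (-4) + 5 = 1.


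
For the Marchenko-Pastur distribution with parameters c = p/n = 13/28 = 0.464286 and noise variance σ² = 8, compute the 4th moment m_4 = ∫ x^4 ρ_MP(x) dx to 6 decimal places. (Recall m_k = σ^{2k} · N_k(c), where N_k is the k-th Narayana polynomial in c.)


E[X⁴] = σ⁸ (1 + 6c + 6c² + c³) (fourth MP moment). With σ² = 8 (so σ⁸ = 4096) and c = 13/28 = 0.464286: E[X⁴] = 4096 · (1 + 6·0.464286 + 6·(0.464286)² + (0.464286)³) = 4096 · 5.179164.

So E[X^4] = 21213.854227.


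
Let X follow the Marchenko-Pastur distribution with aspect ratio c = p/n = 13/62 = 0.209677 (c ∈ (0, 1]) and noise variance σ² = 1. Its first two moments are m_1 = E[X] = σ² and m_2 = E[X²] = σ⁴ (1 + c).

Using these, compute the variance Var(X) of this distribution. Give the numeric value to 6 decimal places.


m_1 = E[X] = σ² = 1, so m_1² = 1.
m_2 = E[X²] = σ⁴ (1 + c) = 1 · (1 + 0.209677) = 1 · 1.209677 = 1.209677.
(Note m_2 − m_1² simplifies to c · σ⁴ = 0.209677 · 1.)

Var(X) = m_2 − m_1² = 1.209677 − 1 = 0.209677.


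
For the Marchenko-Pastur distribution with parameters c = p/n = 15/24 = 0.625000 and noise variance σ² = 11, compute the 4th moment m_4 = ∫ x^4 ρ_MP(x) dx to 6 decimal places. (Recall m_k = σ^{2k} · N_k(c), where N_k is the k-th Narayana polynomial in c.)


E[X⁴] = σ⁸ (1 + 6c + 6c² + c³) (fourth MP moment). With σ² = 11 (so σ⁸ = 14641) and c = 15/24 = 0.625000: E[X⁴] = 14641 · (1 + 6·0.625000 + 6·(0.625000)² + (0.625000)³) = 14641 · 7.337891.

So E[X^4] = 107434.056641.


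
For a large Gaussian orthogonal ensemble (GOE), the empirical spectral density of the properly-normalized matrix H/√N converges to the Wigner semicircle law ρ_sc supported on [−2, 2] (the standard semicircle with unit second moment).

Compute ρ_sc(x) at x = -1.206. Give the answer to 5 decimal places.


ρ_sc(x) = (1/(2π)) √(4 − x²). With x = -1.206:
  4 − x² = 4 − (-1.206)² = 4 − 1.454436 = 2.545564.
  √(4 − x²) = 1.595482.
  1/(2π) = 0.159155.
  ρ_sc(-1.206) = 0.159155 · 1.595482 = 0.253929.

Rounded to 5 decimal places: ρ_sc(-1.206) ≈ 0.25393.


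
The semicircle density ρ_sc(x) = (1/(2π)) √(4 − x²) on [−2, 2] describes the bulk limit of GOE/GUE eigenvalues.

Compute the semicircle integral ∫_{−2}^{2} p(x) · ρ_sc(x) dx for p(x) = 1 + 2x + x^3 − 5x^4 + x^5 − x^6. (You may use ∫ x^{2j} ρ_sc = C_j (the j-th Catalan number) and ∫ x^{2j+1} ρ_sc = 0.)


Write p(x) = Σ a_i x^i, split into monomials and integrate each against ρ_sc separately.
Using ∫ x^{2j} ρ_sc = C_j = (1/(j+1)) C(2j, j) (Catalan numbers) and ∫ x^{2j+1} ρ_sc = 0 (odd monomials vanish by symmetry):
  i = 0 (even): a_0 · C_{0} = 1 · 1 = 1
  i = 1 (odd): ∫ x^1 ρ_sc = 0 (vanishes)
  i = 3 (odd): ∫ x^3 ρ_sc = 0 (vanishes)
  i = 4 (even): a_4 · C_{2} = -5 · 2 = -10
  i = 5 (odd): ∫ x^5 ρ_sc = 0 (vanishes)
  i = 6 (even): a_6 · C_{3} = -1 · 5 = -5

Summing the contributions: ∫_{−2}^{2} p(x) ρ_sc(x) dx = 1 + (-10) + (-5) = -14.


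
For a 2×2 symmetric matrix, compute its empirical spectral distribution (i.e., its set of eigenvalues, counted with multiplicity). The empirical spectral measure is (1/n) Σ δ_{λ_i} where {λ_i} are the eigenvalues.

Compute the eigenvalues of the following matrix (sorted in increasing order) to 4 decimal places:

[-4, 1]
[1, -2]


Since M is real symmetric, both eigenvalues are real; they are the roots of det(λI − M) = λ² − (tr M) λ + det M.
tr M = -4 + (-2) = -6.
det M = (-4)·(-2) − 1² = 8 − 1 = 7.
Characteristic polynomial: λ² + 6λ + 7 = 0.
Discriminant Δ = (tr M)² − 4·det M = 36 − 28 = 8; √Δ = 2.828427.
λ = (tr M ± √Δ)/2 = (-6 ± 2.828427)/2, giving (tr M − √Δ)/2 = -4.4142 and (tr M + √Δ)/2 = -1.5858.

Eigenvalues sorted in increasing order: [-4.4142, -1.5858].


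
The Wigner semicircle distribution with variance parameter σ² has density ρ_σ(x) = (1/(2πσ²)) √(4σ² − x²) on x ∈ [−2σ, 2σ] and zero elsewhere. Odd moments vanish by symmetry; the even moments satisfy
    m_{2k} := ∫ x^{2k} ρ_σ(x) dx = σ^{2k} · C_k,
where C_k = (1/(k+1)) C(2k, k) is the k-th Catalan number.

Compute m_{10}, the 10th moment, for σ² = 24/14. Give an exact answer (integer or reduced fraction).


By the scaled semicircle moment identity, m_{2k} = σ^{2k} · C_k with k = 5.
C_5 = (1/(k+1)) · C(2k, k) = (1/6) · C(10, 5) = (1/6) · 252 = 42.
σ^{2k} = (σ²)^k = (24/14)^5 = 248832/16807.

Therefore m_{10} = σ^{10} · C_5 = (248832/16807) · 42 = 1492992/2401.


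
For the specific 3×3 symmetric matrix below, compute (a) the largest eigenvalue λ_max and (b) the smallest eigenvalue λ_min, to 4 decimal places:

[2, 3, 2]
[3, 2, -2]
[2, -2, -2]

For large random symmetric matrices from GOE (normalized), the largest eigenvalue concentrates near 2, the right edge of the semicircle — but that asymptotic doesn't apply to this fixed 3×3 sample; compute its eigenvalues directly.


Since M is real symmetric, all three eigenvalues are real; they are the roots of det(λI − M) = λ³ − (tr M) λ² + s λ − det M, where s is the sum of the principal 2×2 minors.
tr M = 2 + 2 + (-2) = 2.
s = (2·2 − 3²) + (2·(-2) − 2²) + (2·(-2) − (-2)²) = -5 + (-8) + (-8) = -21.
det M (expand along row 1) = 2·(-8) − 3·(-2) + 2·(-10) = -30.
Characteristic polynomial: λ³ − 2λ² − 21λ + 30 = 0.
Substitute λ = y + (tr M)/3 = y + 0.666667 to remove the quadratic term: y³ + p·y + q = 0 with p = s − (tr M)²/3 = -22.333333 and q = −2(tr M)³/27 + (tr M)·s/3 − det M = 15.407407.
Three real roots ⇒ use the trigonometric (Viète) form: r = 2√(−p/3) = 5.456902, φ = arccos(3q/(p·r)) = arccos(-0.379272) = 1.959806 rad.
y_k = r·cos(φ/3 − 2πk/3) for k = 0, 1, 2 gives y = 4.333333, 0.705615, -5.038948.
λ_k = y_k + 0.666667 gives λ = 5.0000, 1.3723, -4.3723 (check: the sum is 2.0000 = tr M).

Hence λ_max = 5.0000 and λ_min = -4.3723.


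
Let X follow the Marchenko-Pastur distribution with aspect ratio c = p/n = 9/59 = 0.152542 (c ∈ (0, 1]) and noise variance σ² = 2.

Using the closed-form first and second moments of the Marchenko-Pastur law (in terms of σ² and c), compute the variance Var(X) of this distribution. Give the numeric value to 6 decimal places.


Recall the MP moments m_1 = E[X] = σ² and m_2 = E[X²] = σ⁴ (1 + c).
m_1 = E[X] = σ² = 2, so m_1² = 4.
m_2 = E[X²] = σ⁴ (1 + c) = 4 · (1 + 0.152542) = 4 · 1.152542 = 4.610169.
(Note m_2 − m_1² simplifies to c · σ⁴ = 0.152542 · 4.)

Var(X) = m_2 − m_1² = 4.610169 − 4 = 0.610169.


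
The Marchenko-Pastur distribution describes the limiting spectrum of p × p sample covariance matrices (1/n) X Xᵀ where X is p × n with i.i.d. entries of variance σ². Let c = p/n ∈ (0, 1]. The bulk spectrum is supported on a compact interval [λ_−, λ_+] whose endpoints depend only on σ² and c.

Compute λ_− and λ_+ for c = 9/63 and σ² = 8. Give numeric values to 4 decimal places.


c = 9/63 = 0.142857; √c = 0.377964.
λ_− = σ² (1 − √c)² = 8 · (1 − 0.377964)² = 8 · (0.622036)² = 3.095426.
λ_+ = σ² (1 + √c)² = 8 · (1 + 0.377964)² = 8 · (1.377964)² = 15.190289.

Rounded to 4 decimal places: λ_− ≈ 3.0954, λ_+ ≈ 15.1903.


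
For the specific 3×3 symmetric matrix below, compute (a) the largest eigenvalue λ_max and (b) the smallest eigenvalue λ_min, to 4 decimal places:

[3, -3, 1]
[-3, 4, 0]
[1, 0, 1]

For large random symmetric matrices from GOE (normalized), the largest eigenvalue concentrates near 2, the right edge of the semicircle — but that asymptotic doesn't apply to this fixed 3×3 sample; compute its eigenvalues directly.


Since M is real symmetric, all three eigenvalues are real; they are the roots of det(λI − M) = λ³ − (tr M) λ² + s λ − det M, where s is the sum of the principal 2×2 minors.
tr M = 3 + 4 + 1 = 8.
s = (3·4 − (-3)²) + (3·1 − 1²) + (4·1 − 0²) = 3 + 2 + 4 = 9.
det M (expand along row 1) = 3·4 − (-3)·(-3) + 1·(-4) = -1.
Characteristic polynomial: λ³ − 8λ² + 9λ + 1 = 0.
Substitute λ = y + (tr M)/3 = y + 2.666667 to remove the quadratic term: y³ + p·y + q = 0 with p = s − (tr M)²/3 = -12.333333 and q = −2(tr M)³/27 + (tr M)·s/3 − det M = -12.925926.
Three real roots ⇒ use the trigonometric (Viète) form: r = 2√(−p/3) = 4.055175, φ = arccos(3q/(p·r)) = arccos(0.775341) = 0.683541 rad.
y_k = r·cos(φ/3 − 2πk/3) for k = 0, 1, 2 gives y = 3.950369, -1.181917, -2.768452.
λ_k = y_k + 2.666667 gives λ = 6.6170, 1.4847, -0.1018 (check: the sum is 8.0000 = tr M).

Hence λ_max = 6.6170 and λ_min = -0.1018.


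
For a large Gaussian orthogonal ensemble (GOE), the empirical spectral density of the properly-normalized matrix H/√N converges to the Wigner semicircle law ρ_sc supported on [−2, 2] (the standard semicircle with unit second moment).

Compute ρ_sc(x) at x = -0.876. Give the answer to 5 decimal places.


ρ_sc(x) = (1/(2π)) √(4 − x²). With x = -0.876:
  4 − x² = 4 − (-0.876)² = 4 − 0.767376 = 3.232624.
  √(4 − x²) = 1.797950.
  1/(2π) = 0.159155.
  ρ_sc(-0.876) = 0.159155 · 1.797950 = 0.286153.

Rounded to 5 decimal places: ρ_sc(-0.876) ≈ 0.28615.


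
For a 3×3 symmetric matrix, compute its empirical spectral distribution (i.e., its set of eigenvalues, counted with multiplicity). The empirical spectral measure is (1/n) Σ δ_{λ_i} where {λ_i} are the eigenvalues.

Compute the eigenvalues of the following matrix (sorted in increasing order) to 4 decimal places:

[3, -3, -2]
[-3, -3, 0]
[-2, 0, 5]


Since M is real symmetric, all three eigenvalues are real; they are the roots of det(λI − M) = λ³ − (tr M) λ² + s λ − det M, where s is the sum of the principal 2×2 minors.
tr M = 3 + (-3) + 5 = 5.
s = (3·(-3) − (-3)²) + (3·5 − (-2)²) + ((-3)·5 − 0²) = -18 + 11 + (-15) = -22.
det M (expand along row 1) = 3·(-15) − (-3)·(-15) + (-2)·(-6) = -78.
Characteristic polynomial: λ³ − 5λ² − 22λ + 78 = 0.
Substitute λ = y + (tr M)/3 = y + 1.666667 to remove the quadratic term: y³ + p·y + q = 0 with p = s − (tr M)²/3 = -30.333333 and q = −2(tr M)³/27 + (tr M)·s/3 − det M = 32.074074.
Three real roots ⇒ use the trigonometric (Viète) form: r = 2√(−p/3) = 6.359595, φ = arccos(3q/(p·r)) = arccos(-0.498799) = 2.093009 rad.
y_k = r·cos(φ/3 − 2πk/3) for k = 0, 1, 2 gives y = 4.873620, 1.101439, -5.975059.
λ_k = y_k + 1.666667 gives λ = 6.5403, 2.7681, -4.3084 (check: the sum is 5.0000 = tr M).

Eigenvalues sorted in increasing order: [-4.3084, 2.7681, 6.5403].


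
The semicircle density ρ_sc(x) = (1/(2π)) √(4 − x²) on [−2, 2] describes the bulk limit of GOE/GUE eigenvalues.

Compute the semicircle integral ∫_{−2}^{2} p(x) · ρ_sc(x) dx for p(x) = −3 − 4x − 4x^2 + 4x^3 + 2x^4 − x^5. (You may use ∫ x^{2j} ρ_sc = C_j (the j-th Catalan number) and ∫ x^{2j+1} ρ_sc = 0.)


Write p(x) = Σ a_i x^i, split into monomials and integrate each against ρ_sc separately.
Using ∫ x^{2j} ρ_sc = C_j = (1/(j+1)) C(2j, j) (Catalan numbers) and ∫ x^{2j+1} ρ_sc = 0 (odd monomials vanish by symmetry):
  i = 0 (even): a_0 · C_{0} = -3 · 1 = -3
  i = 1 (odd): ∫ x^1 ρ_sc = 0 (vanishes)
  i = 2 (even): a_2 · C_{1} = -4 · 1 = -4
  i = 3 (odd): ∫ x^3 ρ_sc = 0 (vanishes)
  i = 4 (even): a_4 · C_{2} = 2 · 2 = 4
  i = 5 (odd): ∫ x^5 ρ_sc = 0 (vanishes)

Summing the contributions: ∫_{−2}^{2} p(x) ρ_sc(x) dx = (-3) + (-4) + 4 = -3.


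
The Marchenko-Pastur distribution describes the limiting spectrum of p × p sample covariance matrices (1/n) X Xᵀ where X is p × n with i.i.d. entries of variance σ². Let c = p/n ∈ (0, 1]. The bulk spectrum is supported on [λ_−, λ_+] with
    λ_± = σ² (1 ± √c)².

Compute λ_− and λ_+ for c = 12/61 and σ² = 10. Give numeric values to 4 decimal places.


c = 12/61 = 0.196721; √c = 0.443533.
λ_− = σ² (1 − √c)² = 10 · (1 − 0.443533)² = 10 · (0.556467)² = 3.096558.
λ_+ = σ² (1 + √c)² = 10 · (1 + 0.443533)² = 10 · (1.443533)² = 20.837868.

Rounded to 4 decimal places: λ_− ≈ 3.0966, λ_+ ≈ 20.8379.


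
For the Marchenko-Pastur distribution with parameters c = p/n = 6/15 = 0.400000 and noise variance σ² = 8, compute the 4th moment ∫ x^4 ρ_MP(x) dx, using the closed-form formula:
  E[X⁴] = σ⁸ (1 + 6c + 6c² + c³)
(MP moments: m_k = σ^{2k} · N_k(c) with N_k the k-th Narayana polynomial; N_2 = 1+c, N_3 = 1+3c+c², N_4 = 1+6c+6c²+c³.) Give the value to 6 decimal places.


E[X⁴] = σ⁸ (1 + 6c + 6c² + c³) (fourth MP moment). With σ² = 8 (so σ⁸ = 4096) and c = 6/15 = 0.400000: E[X⁴] = 4096 · (1 + 6·0.400000 + 6·(0.400000)² + (0.400000)³) = 4096 · 4.424000.

So E[X^4] = 18120.704000.


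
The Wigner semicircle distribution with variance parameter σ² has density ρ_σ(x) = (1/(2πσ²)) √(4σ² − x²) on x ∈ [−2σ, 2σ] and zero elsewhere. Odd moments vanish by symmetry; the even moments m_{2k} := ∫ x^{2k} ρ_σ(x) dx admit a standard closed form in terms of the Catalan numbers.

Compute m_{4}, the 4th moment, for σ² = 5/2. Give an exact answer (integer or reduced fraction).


By the scaled semicircle moment identity, m_{2k} = σ^{2k} · C_k with k = 2.
C_2 = (1/(k+1)) · C(2k, k) = (1/3) · C(4, 2) = (1/3) · 6 = 2.
σ^{2k} = (σ²)^k = (5/2)^2 = 25/4.

Therefore m_{4} = σ^{4} · C_2 = (25/4) · 2 = 25/2.


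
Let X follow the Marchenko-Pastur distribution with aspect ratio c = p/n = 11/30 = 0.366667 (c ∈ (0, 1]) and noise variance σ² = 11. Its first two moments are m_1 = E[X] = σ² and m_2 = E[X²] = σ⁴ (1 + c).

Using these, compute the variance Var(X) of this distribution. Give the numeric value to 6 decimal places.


m_1 = E[X] = σ² = 11, so m_1² = 121.
m_2 = E[X²] = σ⁴ (1 + c) = 121 · (1 + 0.366667) = 121 · 1.366667 = 165.366667.
(Note m_2 − m_1² simplifies to c · σ⁴ = 0.366667 · 121.)

Var(X) = m_2 − m_1² = 165.366667 − 121 = 44.366667.


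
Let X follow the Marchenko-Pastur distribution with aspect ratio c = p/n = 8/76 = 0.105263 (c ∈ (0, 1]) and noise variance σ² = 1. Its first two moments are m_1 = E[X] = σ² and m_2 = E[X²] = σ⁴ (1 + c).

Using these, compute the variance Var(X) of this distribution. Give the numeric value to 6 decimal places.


m_1 = E[X] = σ² = 1, so m_1² = 1.
m_2 = E[X²] = σ⁴ (1 + c) = 1 · (1 + 0.105263) = 1 · 1.105263 = 1.105263.
(Note m_2 − m_1² simplifies to c · σ⁴ = 0.105263 · 1.)

Var(X) = m_2 − m_1² = 1.105263 − 1 = 0.105263.


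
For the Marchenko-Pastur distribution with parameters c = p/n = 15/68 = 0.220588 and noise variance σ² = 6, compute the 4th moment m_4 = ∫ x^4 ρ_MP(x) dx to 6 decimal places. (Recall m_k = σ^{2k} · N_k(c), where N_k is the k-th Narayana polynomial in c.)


E[X⁴] = σ⁸ (1 + 6c + 6c² + c³) (fourth MP moment). With σ² = 6 (so σ⁸ = 1296) and c = 15/68 = 0.220588: E[X⁴] = 1296 · (1 + 6·0.220588 + 6·(0.220588)² + (0.220588)³) = 1296 · 2.626218.

So E[X^4] = 3403.578618.


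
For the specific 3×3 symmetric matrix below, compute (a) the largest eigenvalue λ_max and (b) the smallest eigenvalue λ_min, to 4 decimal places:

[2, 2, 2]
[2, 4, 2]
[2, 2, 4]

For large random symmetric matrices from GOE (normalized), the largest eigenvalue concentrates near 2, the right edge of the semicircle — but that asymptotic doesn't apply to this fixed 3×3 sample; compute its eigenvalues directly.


Since M is real symmetric, all three eigenvalues are real; they are the roots of det(λI − M) = λ³ − (tr M) λ² + s λ − det M, where s is the sum of the principal 2×2 minors.
tr M = 2 + 4 + 4 = 10.
s = (2·4 − 2²) + (2·4 − 2²) + (4·4 − 2²) = 4 + 4 + 12 = 20.
det M (expand along row 1) = 2·12 − 2·4 + 2·(-4) = 8.
Characteristic polynomial: λ³ − 10λ² + 20λ − 8 = 0.
Substitute λ = y + (tr M)/3 = y + 3.333333 to remove the quadratic term: y³ + p·y + q = 0 with p = s − (tr M)²/3 = -13.333333 and q = −2(tr M)³/27 + (tr M)·s/3 − det M = -15.407407.
Three real roots ⇒ use the trigonometric (Viète) form: r = 2√(−p/3) = 4.216370, φ = arccos(3q/(p·r)) = arccos(0.822192) = 0.605545 rad.
y_k = r·cos(φ/3 − 2πk/3) for k = 0, 1, 2 gives y = 4.130768, -1.333333, -2.797435.
λ_k = y_k + 3.333333 gives λ = 7.4641, 2.0000, 0.5359 (check: the sum is 10.0000 = tr M).

Hence λ_max = 7.4641 and λ_min = 0.5359.


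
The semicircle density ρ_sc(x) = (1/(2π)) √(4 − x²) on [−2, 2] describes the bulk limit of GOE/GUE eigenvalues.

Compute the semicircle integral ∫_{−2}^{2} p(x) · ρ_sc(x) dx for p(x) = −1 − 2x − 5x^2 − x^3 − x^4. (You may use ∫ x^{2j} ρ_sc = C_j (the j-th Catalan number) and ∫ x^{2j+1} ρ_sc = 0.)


Write p(x) = Σ a_i x^i, split into monomials and integrate each against ρ_sc separately.
Using ∫ x^{2j} ρ_sc = C_j = (1/(j+1)) C(2j, j) (Catalan numbers) and ∫ x^{2j+1} ρ_sc = 0 (odd monomials vanish by symmetry):
  i = 0 (even): a_0 · C_{0} = -1 · 1 = -1
  i = 1 (odd): ∫ x^1 ρ_sc = 0 (vanishes)
  i = 2 (even): a_2 · C_{1} = -5 · 1 = -5
  i = 3 (odd): ∫ x^3 ρ_sc = 0 (vanishes)
  i = 4 (even): a_4 · C_{2} = -1 · 2 = -2

Summing the contributions: ∫_{−2}^{2} p(x) ρ_sc(x) dx = (-1) + (-5) + (-2) = -8.


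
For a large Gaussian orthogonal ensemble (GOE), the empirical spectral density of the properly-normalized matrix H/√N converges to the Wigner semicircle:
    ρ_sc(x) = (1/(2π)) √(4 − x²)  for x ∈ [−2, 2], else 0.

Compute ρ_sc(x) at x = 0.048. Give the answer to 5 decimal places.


ρ_sc(x) = (1/(2π)) √(4 − x²). With x = 0.048:
  4 − x² = 4 − (0.048)² = 4 − 0.002304 = 3.997696.
  √(4 − x²) = 1.999424.
  1/(2π) = 0.159155.
  ρ_sc(0.048) = 0.159155 · 1.999424 = 0.318218.

Rounded to 5 decimal places: ρ_sc(0.048) ≈ 0.31822.


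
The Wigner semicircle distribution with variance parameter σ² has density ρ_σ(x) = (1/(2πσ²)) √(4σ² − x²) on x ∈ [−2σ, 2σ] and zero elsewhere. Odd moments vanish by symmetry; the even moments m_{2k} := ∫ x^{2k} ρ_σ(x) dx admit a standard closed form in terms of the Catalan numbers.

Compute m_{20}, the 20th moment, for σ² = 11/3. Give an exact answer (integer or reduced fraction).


By the scaled semicircle moment identity, m_{2k} = σ^{2k} · C_k with k = 10.
C_10 = (1/(k+1)) · C(2k, k) = (1/11) · C(20, 10) = (1/11) · 184756 = 16796.
σ^{2k} = (σ²)^k = (11/3)^10 = 25937424601/59049.

Therefore m_{20} = σ^{20} · C_10 = (25937424601/59049) · 16796 = 435644983598396/59049.


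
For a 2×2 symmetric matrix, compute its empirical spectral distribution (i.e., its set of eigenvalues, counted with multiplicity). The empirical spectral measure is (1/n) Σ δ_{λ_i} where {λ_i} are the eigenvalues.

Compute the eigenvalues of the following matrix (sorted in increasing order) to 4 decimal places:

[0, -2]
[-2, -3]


Since M is real symmetric, both eigenvalues are real; they are the roots of det(λI − M) = λ² − (tr M) λ + det M.
tr M = 0 + (-3) = -3.
det M = 0·(-3) − (-2)² = 0 − 4 = -4.
Characteristic polynomial: λ² + 3λ − 4 = 0.
Discriminant Δ = (tr M)² − 4·det M = 9 − (-16) = 25; √Δ = 5.000000.
λ = (tr M ± √Δ)/2 = (-3 ± 5.000000)/2, giving (tr M − √Δ)/2 = -4.0000 and (tr M + √Δ)/2 = 1.0000.

Eigenvalues sorted in increasing order: [-4.0000, 1.0000].


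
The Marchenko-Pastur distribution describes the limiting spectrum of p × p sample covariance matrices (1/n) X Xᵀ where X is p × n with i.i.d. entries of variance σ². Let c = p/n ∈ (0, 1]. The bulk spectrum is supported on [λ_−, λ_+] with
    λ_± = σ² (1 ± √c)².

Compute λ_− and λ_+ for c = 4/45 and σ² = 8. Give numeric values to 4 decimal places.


c = 4/45 = 0.088889; √c = 0.298142.
λ_− = σ² (1 − √c)² = 8 · (1 − 0.298142)² = 8 · (0.701858)² = 3.940833.
λ_+ = σ² (1 + √c)² = 8 · (1 + 0.298142)² = 8 · (1.298142)² = 13.481389.

Rounded to 4 decimal places: λ_− ≈ 3.9408, λ_+ ≈ 13.4814.


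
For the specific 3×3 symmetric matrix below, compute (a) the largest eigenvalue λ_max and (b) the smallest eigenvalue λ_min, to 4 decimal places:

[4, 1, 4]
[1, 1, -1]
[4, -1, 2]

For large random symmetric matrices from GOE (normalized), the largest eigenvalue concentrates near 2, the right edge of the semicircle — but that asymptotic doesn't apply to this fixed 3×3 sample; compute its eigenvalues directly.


Since M is real symmetric, all three eigenvalues are real; they are the roots of det(λI − M) = λ³ − (tr M) λ² + s λ − det M, where s is the sum of the principal 2×2 minors.
tr M = 4 + 1 + 2 = 7.
s = (4·1 − 1²) + (4·2 − 4²) + (1·2 − (-1)²) = 3 + (-8) + 1 = -4.
det M (expand along row 1) = 4·1 − 1·6 + 4·(-5) = -22.
Characteristic polynomial: λ³ − 7λ² − 4λ + 22 = 0.
Substitute λ = y + (tr M)/3 = y + 2.333333 to remove the quadratic term: y³ + p·y + q = 0 with p = s − (tr M)²/3 = -20.333333 and q = −2(tr M)³/27 + (tr M)·s/3 − det M = -12.740741.
Three real roots ⇒ use the trigonometric (Viète) form: r = 2√(−p/3) = 5.206833, φ = arccos(3q/(p·r)) = arccos(0.361022) = 1.201433 rad.
y_k = r·cos(φ/3 − 2πk/3) for k = 0, 1, 2 gives y = 4.794842, -0.639453, -4.155389.
λ_k = y_k + 2.333333 gives λ = 7.1282, 1.6939, -1.8221 (check: the sum is 7.0000 = tr M).

Hence λ_max = 7.1282 and λ_min = -1.8221.


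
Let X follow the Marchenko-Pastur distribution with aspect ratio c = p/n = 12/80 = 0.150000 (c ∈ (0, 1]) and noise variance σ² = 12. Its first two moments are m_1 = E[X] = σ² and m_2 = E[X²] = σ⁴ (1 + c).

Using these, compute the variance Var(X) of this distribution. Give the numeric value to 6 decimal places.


m_1 = E[X] = σ² = 12, so m_1² = 144.
m_2 = E[X²] = σ⁴ (1 + c) = 144 · (1 + 0.150000) = 144 · 1.150000 = 165.600000.
(Note m_2 − m_1² simplifies to c · σ⁴ = 0.150000 · 144.)

Var(X) = m_2 − m_1² = 165.600000 − 144 = 21.600000.
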